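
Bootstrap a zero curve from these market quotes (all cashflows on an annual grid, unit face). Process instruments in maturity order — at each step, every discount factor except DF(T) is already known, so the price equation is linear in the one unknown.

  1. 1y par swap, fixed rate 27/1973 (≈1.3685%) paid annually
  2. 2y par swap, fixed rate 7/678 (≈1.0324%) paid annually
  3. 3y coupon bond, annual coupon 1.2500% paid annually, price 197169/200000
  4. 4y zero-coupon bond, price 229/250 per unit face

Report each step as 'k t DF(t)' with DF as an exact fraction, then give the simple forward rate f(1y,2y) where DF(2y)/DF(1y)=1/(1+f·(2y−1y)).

step 1 [1y] swap r/1=27/1973: DF=(1 − 27/1973·(0))/(1+27/1973) = 1973/2000 ≈ 0.986500
step 2 [2y] swap r/1=7/678: DF=(1 − 7/678·(0.986500))/(1+7/678) = 9797/10000 ≈ 0.979700
step 3 [3y] bond c/1=1/80: DF=(197169/200000 − 1/80·(0.986500+0.979700))/(1+1/80) = 4747/5000 ≈ 0.949400
step 4 [4y] zero: DF = P = 229/250 ≈ 0.916000

1 1 1973/2000
2 2 9797/10000
3 3 4747/5000
4 4 229/250
f(1y,2y) = ((1973/2000)/(9797/10000) − 1)/(1) = 68/9797 ≈ 0.6941%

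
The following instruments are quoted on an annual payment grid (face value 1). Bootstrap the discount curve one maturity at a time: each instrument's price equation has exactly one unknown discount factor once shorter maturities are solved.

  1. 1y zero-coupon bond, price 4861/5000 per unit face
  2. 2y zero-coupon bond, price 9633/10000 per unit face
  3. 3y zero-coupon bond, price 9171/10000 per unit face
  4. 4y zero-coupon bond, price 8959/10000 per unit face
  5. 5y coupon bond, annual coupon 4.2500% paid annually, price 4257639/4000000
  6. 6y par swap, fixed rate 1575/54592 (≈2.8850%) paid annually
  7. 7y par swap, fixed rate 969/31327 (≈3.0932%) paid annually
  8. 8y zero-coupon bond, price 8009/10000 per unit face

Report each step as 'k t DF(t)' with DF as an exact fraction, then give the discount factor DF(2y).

1 1 4861/5000
2 2 9633/10000
3 3 9171/10000
4 4 8959/10000
5 5 4341/5000
6 6 337/400
7 7 4031/5000
8 8 8009/10000
DF(2y) = 9633/10000 ≈ 0.963300

step 1 [1y] zero: DF = P = 4861/5000 ≈ 0.972200
step 2 [2y] zero: DF = P = 9633/10000 ≈ 0.963300
step 3 [3y] zero: DF = P = 9171/10000 ≈ 0.917100
step 4 [4y] zero: DF = P = 8959/10000 ≈ 0.895900
step 5 [5y] bond c/1=17/400: DF=(4257639/4000000 − 17/400·(0.972200+0.963300+0.917100+0.895900))/(1+17/400) = 4341/5000 ≈ 0.868200
step 6 [6y] swap r/1=1575/54592: DF=(1 − 1575/54592·(0.972200+0.963300+0.917100+0.895900+0.868200))/(1+1575/54592) = 337/400 ≈ 0.842500
step 7 [7y] swap r/1=969/31327: DF=(1 − 969/31327·(0.972200+0.963300+0.917100+0.895900+0.868200+0.842500))/(1+969/31327) = 4031/5000 ≈ 0.806200
step 8 [8y] zero: DF = P = 8009/10000 ≈ 0.800900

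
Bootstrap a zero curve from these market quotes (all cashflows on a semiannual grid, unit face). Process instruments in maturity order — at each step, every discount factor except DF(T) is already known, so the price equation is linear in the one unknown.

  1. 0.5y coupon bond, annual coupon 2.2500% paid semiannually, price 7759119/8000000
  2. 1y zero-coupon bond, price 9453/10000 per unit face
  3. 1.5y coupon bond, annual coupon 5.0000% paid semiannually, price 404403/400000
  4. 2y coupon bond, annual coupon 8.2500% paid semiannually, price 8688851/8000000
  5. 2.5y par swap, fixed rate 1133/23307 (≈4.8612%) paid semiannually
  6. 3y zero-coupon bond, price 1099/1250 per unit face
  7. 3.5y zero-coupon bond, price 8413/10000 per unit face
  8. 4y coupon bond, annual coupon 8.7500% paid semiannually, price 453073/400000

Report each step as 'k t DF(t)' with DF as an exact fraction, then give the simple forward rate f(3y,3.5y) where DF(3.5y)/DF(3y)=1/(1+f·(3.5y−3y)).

1 1/2 9591/10000
2 1 9453/10000
3 3/2 9399/10000
4 2 1163/1250
5 5/2 8867/10000
6 3 1099/1250
7 7/2 8413/10000
8 4 8177/10000
f(3y,3.5y) = ((1099/1250)/(8413/10000) − 1)/(1/2) = 758/8413 ≈ 9.0099%

step 1 [0.5y] bond c/2=9/800: DF=(7759119/8000000 − 9/800·(0))/(1+9/800) = 9591/10000 ≈ 0.959100
step 2 [1y] zero: DF = P = 9453/10000 ≈ 0.945300
step 3 [1.5y] bond c/2=1/40: DF=(404403/400000 − 1/40·(0.959100+0.945300))/(1+1/40) = 9399/10000 ≈ 0.939900
step 4 [2y] bond c/2=33/800: DF=(8688851/8000000 − 33/800·(0.959100+0.945300+0.939900))/(1+33/800) = 1163/1250 ≈ 0.930400
step 5 [2.5y] swap r/2=1133/46614: DF=(1 − 1133/46614·(0.959100+0.945300+0.939900+0.930400))/(1+1133/46614) = 8867/10000 ≈ 0.886700
step 6 [3y] zero: DF = P = 1099/1250 ≈ 0.879200
step 7 [3.5y] zero: DF = P = 8413/10000 ≈ 0.841300
step 8 [4y] bond c/2=7/160: DF=(453073/400000 − 7/160·(0.959100+0.945300+0.939900+0.930400+0.886700+0.879200+0.841300))/(1+7/160) = 8177/10000 ≈ 0.817700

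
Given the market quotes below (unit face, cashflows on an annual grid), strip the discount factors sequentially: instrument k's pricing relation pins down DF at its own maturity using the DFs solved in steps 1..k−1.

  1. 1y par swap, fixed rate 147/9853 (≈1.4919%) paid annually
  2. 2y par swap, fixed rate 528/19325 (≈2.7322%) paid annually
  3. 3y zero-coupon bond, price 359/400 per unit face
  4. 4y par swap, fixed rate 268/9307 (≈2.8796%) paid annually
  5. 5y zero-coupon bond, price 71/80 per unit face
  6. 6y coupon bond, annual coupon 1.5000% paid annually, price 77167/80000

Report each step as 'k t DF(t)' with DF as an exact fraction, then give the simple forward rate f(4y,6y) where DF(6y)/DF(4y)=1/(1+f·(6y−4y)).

1 1 9853/10000
2 2 592/625
3 3 359/400
4 4 558/625
5 5 71/80
6 6 4411/5000
f(4y,6y) = ((558/625)/(4411/5000) − 1)/(2) = 53/8822 ≈ 0.6008%

step 1 [1y] swap r/1=147/9853: DF=(1 − 147/9853·(0))/(1+147/9853) = 9853/10000 ≈ 0.985300
step 2 [2y] swap r/1=528/19325: DF=(1 − 528/19325·(0.985300))/(1+528/19325) = 592/625 ≈ 0.947200
step 3 [3y] zero: DF = P = 359/400 ≈ 0.897500
step 4 [4y] swap r/1=268/9307: DF=(1 − 268/9307·(0.985300+0.947200+0.897500))/(1+268/9307) = 558/625 ≈ 0.892800
step 5 [5y] zero: DF = P = 71/80 ≈ 0.887500
step 6 [6y] bond c/1=3/200: DF=(77167/80000 − 3/200·(0.985300+0.947200+0.897500+0.892800+0.887500))/(1+3/200) = 4411/5000 ≈ 0.882200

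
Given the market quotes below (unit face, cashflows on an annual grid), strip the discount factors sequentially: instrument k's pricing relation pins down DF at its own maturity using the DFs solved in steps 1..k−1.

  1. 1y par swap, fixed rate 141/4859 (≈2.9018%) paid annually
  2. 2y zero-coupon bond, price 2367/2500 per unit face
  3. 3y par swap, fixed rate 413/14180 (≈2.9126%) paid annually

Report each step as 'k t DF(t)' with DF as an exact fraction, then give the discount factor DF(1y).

step 1 [1y] swap r/1=141/4859: DF=(1 − 141/4859·(0))/(1+141/4859) = 4859/5000 ≈ 0.971800
step 2 [2y] zero: DF = P = 2367/2500 ≈ 0.946800
step 3 [3y] swap r/1=413/14180: DF=(1 − 413/14180·(0.971800+0.946800))/(1+413/14180) = 4587/5000 ≈ 0.917400

1 1 4859/5000
2 2 2367/2500
3 3 4587/5000
DF(1y) = 4859/5000 ≈ 0.971800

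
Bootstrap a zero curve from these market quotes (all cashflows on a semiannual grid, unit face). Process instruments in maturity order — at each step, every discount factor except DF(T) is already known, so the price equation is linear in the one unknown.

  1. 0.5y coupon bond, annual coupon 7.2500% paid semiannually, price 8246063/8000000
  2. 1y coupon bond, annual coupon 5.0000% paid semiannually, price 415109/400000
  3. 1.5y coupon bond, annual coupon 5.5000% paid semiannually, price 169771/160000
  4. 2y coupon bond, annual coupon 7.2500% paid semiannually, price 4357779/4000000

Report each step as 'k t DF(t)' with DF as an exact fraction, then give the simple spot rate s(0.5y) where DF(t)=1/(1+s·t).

step 1 [0.5y] bond c/2=29/800: DF=(8246063/8000000 − 29/800·(0))/(1+29/800) = 9947/10000 ≈ 0.994700
step 2 [1y] bond c/2=1/40: DF=(415109/400000 − 1/40·(0.994700))/(1+1/40) = 4941/5000 ≈ 0.988200
step 3 [1.5y] bond c/2=11/400: DF=(169771/160000 − 11/400·(0.994700+0.988200))/(1+11/400) = 2449/2500 ≈ 0.979600
step 4 [2y] bond c/2=29/800: DF=(4357779/4000000 − 29/800·(0.994700+0.988200+0.979600))/(1+29/800) = 9477/10000 ≈ 0.947700

1 1/2 9947/10000
2 1 4941/5000
3 3/2 2449/2500
4 2 9477/10000
s(0.5y) = (1/(9947/10000) − 1)/(1/2) = 106/9947 ≈ 1.0656%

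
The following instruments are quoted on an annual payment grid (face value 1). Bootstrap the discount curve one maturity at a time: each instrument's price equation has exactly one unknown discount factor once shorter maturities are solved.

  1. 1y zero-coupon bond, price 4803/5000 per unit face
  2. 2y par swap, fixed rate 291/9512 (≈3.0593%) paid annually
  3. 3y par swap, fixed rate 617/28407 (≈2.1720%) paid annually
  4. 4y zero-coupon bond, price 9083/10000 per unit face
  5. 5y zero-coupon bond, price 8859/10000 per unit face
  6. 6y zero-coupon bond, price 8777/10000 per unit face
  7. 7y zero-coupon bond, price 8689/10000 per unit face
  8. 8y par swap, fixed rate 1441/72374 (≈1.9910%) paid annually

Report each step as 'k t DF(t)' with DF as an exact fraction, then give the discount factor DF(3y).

1 1 4803/5000
2 2 4709/5000
3 3 9383/10000
4 4 9083/10000
5 5 8859/10000
6 6 8777/10000
7 7 8689/10000
8 8 8559/10000
DF(3y) = 9383/10000 ≈ 0.938300

step 1 [1y] zero: DF = P = 4803/5000 ≈ 0.960600
step 2 [2y] swap r/1=291/9512: DF=(1 − 291/9512·(0.960600))/(1+291/9512) = 4709/5000 ≈ 0.941800
step 3 [3y] swap r/1=617/28407: DF=(1 − 617/28407·(0.960600+0.941800))/(1+617/28407) = 9383/10000 ≈ 0.938300
step 4 [4y] zero: DF = P = 9083/10000 ≈ 0.908300
step 5 [5y] zero: DF = P = 8859/10000 ≈ 0.885900
step 6 [6y] zero: DF = P = 8777/10000 ≈ 0.877700
step 7 [7y] zero: DF = P = 8689/10000 ≈ 0.868900
step 8 [8y] swap r/1=1441/72374: DF=(1 − 1441/72374·(0.960600+0.941800+0.938300+0.908300+0.885900+0.877700+0.868900))/(1+1441/72374) = 8559/10000 ≈ 0.855900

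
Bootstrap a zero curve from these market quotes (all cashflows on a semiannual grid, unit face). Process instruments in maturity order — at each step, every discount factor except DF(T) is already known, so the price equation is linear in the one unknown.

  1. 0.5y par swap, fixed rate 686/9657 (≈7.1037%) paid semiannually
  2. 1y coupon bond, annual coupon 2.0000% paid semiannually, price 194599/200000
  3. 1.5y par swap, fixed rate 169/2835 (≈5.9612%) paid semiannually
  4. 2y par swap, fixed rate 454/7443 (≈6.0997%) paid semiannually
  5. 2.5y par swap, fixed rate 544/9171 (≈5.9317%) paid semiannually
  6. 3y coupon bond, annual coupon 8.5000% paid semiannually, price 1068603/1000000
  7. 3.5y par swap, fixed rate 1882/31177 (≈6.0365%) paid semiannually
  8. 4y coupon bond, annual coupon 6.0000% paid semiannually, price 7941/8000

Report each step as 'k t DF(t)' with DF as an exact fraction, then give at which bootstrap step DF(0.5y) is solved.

1 1/2 9657/10000
2 1 4769/5000
3 3/2 1831/2000
4 2 1773/2000
5 5/2 108/125
6 3 8381/10000
7 7/2 4059/5000
8 4 7821/10000
DF(0.5y) is solved at step 1

step 1 [0.5y] swap r/2=343/9657: DF=(1 − 343/9657·(0))/(1+343/9657) = 9657/10000 ≈ 0.965700
step 2 [1y] bond c/2=1/100: DF=(194599/200000 − 1/100·(0.965700))/(1+1/100) = 4769/5000 ≈ 0.953800
step 3 [1.5y] swap r/2=169/5670: DF=(1 − 169/5670·(0.965700+0.953800))/(1+169/5670) = 1831/2000 ≈ 0.915500
step 4 [2y] swap r/2=227/7443: DF=(1 − 227/7443·(0.965700+0.953800+0.915500))/(1+227/7443) = 1773/2000 ≈ 0.886500
step 5 [2.5y] swap r/2=272/9171: DF=(1 − 272/9171·(0.965700+0.953800+0.915500+0.886500))/(1+272/9171) = 108/125 ≈ 0.864000
step 6 [3y] bond c/2=17/400: DF=(1068603/1000000 − 17/400·(0.965700+0.953800+0.915500+0.886500+0.864000))/(1+17/400) = 8381/10000 ≈ 0.838100
step 7 [3.5y] swap r/2=941/31177: DF=(1 − 941/31177·(0.965700+0.953800+0.915500+0.886500+0.864000+0.838100))/(1+941/31177) = 4059/5000 ≈ 0.811800
step 8 [4y] bond c/2=3/100: DF=(7941/8000 − 3/100·(0.965700+0.953800+0.915500+0.886500+0.864000+0.838100+0.811800))/(1+3/100) = 7821/10000 ≈ 0.782100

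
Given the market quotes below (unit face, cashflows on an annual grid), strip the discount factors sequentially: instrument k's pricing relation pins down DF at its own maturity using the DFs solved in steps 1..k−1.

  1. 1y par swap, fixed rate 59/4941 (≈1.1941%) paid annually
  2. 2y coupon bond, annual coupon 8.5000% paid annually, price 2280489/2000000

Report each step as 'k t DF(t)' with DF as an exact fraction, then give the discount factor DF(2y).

step 1 [1y] swap r/1=59/4941: DF=(1 − 59/4941·(0))/(1+59/4941) = 4941/5000 ≈ 0.988200
step 2 [2y] bond c/1=17/200: DF=(2280489/2000000 − 17/200·(0.988200))/(1+17/200) = 1947/2000 ≈ 0.973500

1 1 4941/5000
2 2 1947/2000
DF(2y) = 1947/2000 ≈ 0.973500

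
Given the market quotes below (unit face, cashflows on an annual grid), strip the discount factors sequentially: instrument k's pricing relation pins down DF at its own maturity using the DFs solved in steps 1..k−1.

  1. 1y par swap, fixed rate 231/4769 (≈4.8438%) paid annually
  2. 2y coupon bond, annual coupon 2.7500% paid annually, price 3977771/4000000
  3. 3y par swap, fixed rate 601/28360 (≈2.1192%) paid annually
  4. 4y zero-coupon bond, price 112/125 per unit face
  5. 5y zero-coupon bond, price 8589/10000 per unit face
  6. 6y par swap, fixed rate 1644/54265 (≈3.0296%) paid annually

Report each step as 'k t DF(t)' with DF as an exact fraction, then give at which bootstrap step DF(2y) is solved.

step 1 [1y] swap r/1=231/4769: DF=(1 − 231/4769·(0))/(1+231/4769) = 4769/5000 ≈ 0.953800
step 2 [2y] bond c/1=11/400: DF=(3977771/4000000 − 11/400·(0.953800))/(1+11/400) = 9423/10000 ≈ 0.942300
step 3 [3y] swap r/1=601/28360: DF=(1 − 601/28360·(0.953800+0.942300))/(1+601/28360) = 9399/10000 ≈ 0.939900
step 4 [4y] zero: DF = P = 112/125 ≈ 0.896000
step 5 [5y] zero: DF = P = 8589/10000 ≈ 0.858900
step 6 [6y] swap r/1=1644/54265: DF=(1 − 1644/54265·(0.953800+0.942300+0.939900+0.896000+0.858900))/(1+1644/54265) = 2089/2500 ≈ 0.835600

1 1 4769/5000
2 2 9423/10000
3 3 9399/10000
4 4 112/125
5 5 8589/10000
6 6 2089/2500
DF(2y) is solved at step 2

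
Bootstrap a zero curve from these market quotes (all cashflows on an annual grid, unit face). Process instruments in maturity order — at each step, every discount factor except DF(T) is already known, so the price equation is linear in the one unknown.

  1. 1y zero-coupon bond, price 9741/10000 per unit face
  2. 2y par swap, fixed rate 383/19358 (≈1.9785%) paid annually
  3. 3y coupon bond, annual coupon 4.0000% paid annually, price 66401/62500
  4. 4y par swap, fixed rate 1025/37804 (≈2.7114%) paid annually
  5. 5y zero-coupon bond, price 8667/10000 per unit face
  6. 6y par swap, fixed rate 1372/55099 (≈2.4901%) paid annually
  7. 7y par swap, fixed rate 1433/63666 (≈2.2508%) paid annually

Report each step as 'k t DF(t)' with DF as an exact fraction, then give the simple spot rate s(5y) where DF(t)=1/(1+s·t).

step 1 [1y] zero: DF = P = 9741/10000 ≈ 0.974100
step 2 [2y] swap r/1=383/19358: DF=(1 − 383/19358·(0.974100))/(1+383/19358) = 9617/10000 ≈ 0.961700
step 3 [3y] bond c/1=1/25: DF=(66401/62500 − 1/25·(0.974100+0.961700))/(1+1/25) = 9471/10000 ≈ 0.947100
step 4 [4y] swap r/1=1025/37804: DF=(1 − 1025/37804·(0.974100+0.961700+0.947100))/(1+1025/37804) = 359/400 ≈ 0.897500
step 5 [5y] zero: DF = P = 8667/10000 ≈ 0.866700
step 6 [6y] swap r/1=1372/55099: DF=(1 − 1372/55099·(0.974100+0.961700+0.947100+0.897500+0.866700))/(1+1372/55099) = 2157/2500 ≈ 0.862800
step 7 [7y] swap r/1=1433/63666: DF=(1 − 1433/63666·(0.974100+0.961700+0.947100+0.897500+0.866700+0.862800))/(1+1433/63666) = 8567/10000 ≈ 0.856700

1 1 9741/10000
2 2 9617/10000
3 3 9471/10000
4 4 359/400
5 5 8667/10000
6 6 2157/2500
7 7 8567/10000
s(5y) = (1/(8667/10000) − 1)/(5) = 1333/43335 ≈ 3.0760%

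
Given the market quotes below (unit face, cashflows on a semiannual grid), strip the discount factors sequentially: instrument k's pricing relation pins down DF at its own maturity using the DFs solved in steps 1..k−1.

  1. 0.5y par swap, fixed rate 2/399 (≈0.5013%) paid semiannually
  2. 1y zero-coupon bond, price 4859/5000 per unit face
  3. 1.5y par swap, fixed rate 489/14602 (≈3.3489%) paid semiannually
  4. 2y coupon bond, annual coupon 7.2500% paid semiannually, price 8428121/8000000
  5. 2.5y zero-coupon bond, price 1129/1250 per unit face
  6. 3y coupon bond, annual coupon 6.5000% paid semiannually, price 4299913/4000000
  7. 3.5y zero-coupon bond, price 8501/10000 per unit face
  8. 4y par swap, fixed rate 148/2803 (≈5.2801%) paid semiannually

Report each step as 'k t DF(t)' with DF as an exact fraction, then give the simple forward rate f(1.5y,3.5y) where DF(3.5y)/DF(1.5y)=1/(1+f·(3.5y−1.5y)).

step 1 [0.5y] swap r/2=1/399: DF=(1 − 1/399·(0))/(1+1/399) = 399/400 ≈ 0.997500
step 2 [1y] zero: DF = P = 4859/5000 ≈ 0.971800
step 3 [1.5y] swap r/2=489/29204: DF=(1 − 489/29204·(0.997500+0.971800))/(1+489/29204) = 9511/10000 ≈ 0.951100
step 4 [2y] bond c/2=29/800: DF=(8428121/8000000 − 29/800·(0.997500+0.971800+0.951100))/(1+29/800) = 1829/2000 ≈ 0.914500
step 5 [2.5y] zero: DF = P = 1129/1250 ≈ 0.903200
step 6 [3y] bond c/2=13/400: DF=(4299913/4000000 − 13/400·(0.997500+0.971800+0.951100+0.914500+0.903200))/(1+13/400) = 223/250 ≈ 0.892000
step 7 [3.5y] zero: DF = P = 8501/10000 ≈ 0.850100
step 8 [4y] swap r/2=74/2803: DF=(1 − 74/2803·(0.997500+0.971800+0.951100+0.914500+0.903200+0.892000+0.850100))/(1+74/2803) = 2019/2500 ≈ 0.807600

1 1/2 399/400
2 1 4859/5000
3 3/2 9511/10000
4 2 1829/2000
5 5/2 1129/1250
6 3 223/250
7 7/2 8501/10000
8 4 2019/2500
f(1.5y,3.5y) = ((9511/10000)/(8501/10000) − 1)/(2) = 505/8501 ≈ 5.9405%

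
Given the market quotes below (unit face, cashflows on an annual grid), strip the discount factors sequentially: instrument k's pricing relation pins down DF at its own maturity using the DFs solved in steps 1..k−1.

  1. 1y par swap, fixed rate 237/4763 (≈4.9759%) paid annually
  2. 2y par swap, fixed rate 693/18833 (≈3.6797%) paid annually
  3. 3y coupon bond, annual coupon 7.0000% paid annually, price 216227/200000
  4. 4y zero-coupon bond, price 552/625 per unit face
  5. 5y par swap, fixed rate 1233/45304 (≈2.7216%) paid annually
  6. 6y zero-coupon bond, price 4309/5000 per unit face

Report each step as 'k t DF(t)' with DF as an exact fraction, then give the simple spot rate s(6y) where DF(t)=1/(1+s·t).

1 1 4763/5000
2 2 9307/10000
3 3 1109/1250
4 4 552/625
5 5 8767/10000
6 6 4309/5000
s(6y) = (1/(4309/5000) − 1)/(6) = 691/25854 ≈ 2.6727%

step 1 [1y] swap r/1=237/4763: DF=(1 − 237/4763·(0))/(1+237/4763) = 4763/5000 ≈ 0.952600
step 2 [2y] swap r/1=693/18833: DF=(1 − 693/18833·(0.952600))/(1+693/18833) = 9307/10000 ≈ 0.930700
step 3 [3y] bond c/1=7/100: DF=(216227/200000 − 7/100·(0.952600+0.930700))/(1+7/100) = 1109/1250 ≈ 0.887200
step 4 [4y] zero: DF = P = 552/625 ≈ 0.883200
step 5 [5y] swap r/1=1233/45304: DF=(1 − 1233/45304·(0.952600+0.930700+0.887200+0.883200))/(1+1233/45304) = 8767/10000 ≈ 0.876700
step 6 [6y] zero: DF = P = 4309/5000 ≈ 0.861800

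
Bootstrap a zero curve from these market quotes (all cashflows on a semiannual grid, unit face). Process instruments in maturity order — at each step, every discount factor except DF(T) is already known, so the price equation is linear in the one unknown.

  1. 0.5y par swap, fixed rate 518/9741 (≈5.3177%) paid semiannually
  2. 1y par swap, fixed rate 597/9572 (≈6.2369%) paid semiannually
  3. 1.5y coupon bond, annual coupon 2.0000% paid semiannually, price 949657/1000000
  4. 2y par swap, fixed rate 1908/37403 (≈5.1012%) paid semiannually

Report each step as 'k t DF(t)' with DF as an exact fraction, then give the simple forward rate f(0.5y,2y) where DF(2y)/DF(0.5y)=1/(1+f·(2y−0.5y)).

step 1 [0.5y] swap r/2=259/9741: DF=(1 − 259/9741·(0))/(1+259/9741) = 9741/10000 ≈ 0.974100
step 2 [1y] swap r/2=597/19144: DF=(1 − 597/19144·(0.974100))/(1+597/19144) = 9403/10000 ≈ 0.940300
step 3 [1.5y] bond c/2=1/100: DF=(949657/1000000 − 1/100·(0.974100+0.940300))/(1+1/100) = 9213/10000 ≈ 0.921300
step 4 [2y] swap r/2=954/37403: DF=(1 − 954/37403·(0.974100+0.940300+0.921300))/(1+954/37403) = 4523/5000 ≈ 0.904600

1 1/2 9741/10000
2 1 9403/10000
3 3/2 9213/10000
4 2 4523/5000
f(0.5y,2y) = ((9741/10000)/(4523/5000) − 1)/(3/2) = 695/13569 ≈ 5.1220%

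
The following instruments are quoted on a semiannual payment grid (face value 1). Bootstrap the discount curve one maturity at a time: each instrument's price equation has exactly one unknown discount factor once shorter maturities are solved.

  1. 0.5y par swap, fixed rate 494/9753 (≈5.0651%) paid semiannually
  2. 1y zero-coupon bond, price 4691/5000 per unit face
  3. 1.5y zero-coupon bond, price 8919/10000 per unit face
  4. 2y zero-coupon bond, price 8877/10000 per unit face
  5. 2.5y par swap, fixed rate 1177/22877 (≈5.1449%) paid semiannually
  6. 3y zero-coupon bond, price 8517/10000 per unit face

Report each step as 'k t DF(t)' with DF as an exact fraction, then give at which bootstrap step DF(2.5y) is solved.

1 1/2 9753/10000
2 1 4691/5000
3 3/2 8919/10000
4 2 8877/10000
5 5/2 8823/10000
6 3 8517/10000
DF(2.5y) is solved at step 5

step 1 [0.5y] swap r/2=247/9753: DF=(1 − 247/9753·(0))/(1+247/9753) = 9753/10000 ≈ 0.975300
step 2 [1y] zero: DF = P = 4691/5000 ≈ 0.938200
step 3 [1.5y] zero: DF = P = 8919/10000 ≈ 0.891900
step 4 [2y] zero: DF = P = 8877/10000 ≈ 0.887700
step 5 [2.5y] swap r/2=1177/45754: DF=(1 − 1177/45754·(0.975300+0.938200+0.891900+0.887700))/(1+1177/45754) = 8823/10000 ≈ 0.882300
step 6 [3y] zero: DF = P = 8517/10000 ≈ 0.851700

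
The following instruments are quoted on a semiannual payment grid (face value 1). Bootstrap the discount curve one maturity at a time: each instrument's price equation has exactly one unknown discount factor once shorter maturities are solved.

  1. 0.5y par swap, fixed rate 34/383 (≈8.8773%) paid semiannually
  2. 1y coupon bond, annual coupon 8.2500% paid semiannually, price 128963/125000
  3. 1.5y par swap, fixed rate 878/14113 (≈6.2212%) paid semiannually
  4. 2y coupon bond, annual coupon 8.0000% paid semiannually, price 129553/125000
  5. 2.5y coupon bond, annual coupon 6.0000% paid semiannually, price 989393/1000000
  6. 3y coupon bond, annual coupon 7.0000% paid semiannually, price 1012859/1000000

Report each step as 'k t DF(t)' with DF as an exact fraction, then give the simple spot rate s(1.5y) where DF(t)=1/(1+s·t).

step 1 [0.5y] swap r/2=17/383: DF=(1 − 17/383·(0))/(1+17/383) = 383/400 ≈ 0.957500
step 2 [1y] bond c/2=33/800: DF=(128963/125000 − 33/800·(0.957500))/(1+33/800) = 9529/10000 ≈ 0.952900
step 3 [1.5y] swap r/2=439/14113: DF=(1 − 439/14113·(0.957500+0.952900))/(1+439/14113) = 4561/5000 ≈ 0.912200
step 4 [2y] bond c/2=1/25: DF=(129553/125000 − 1/25·(0.957500+0.952900+0.912200))/(1+1/25) = 111/125 ≈ 0.888000
step 5 [2.5y] bond c/2=3/100: DF=(989393/1000000 − 3/100·(0.957500+0.952900+0.912200+0.888000))/(1+3/100) = 341/400 ≈ 0.852500
step 6 [3y] bond c/2=7/200: DF=(1012859/1000000 − 7/200·(0.957500+0.952900+0.912200+0.888000+0.852500))/(1+7/200) = 8243/10000 ≈ 0.824300

1 1/2 383/400
2 1 9529/10000
3 3/2 4561/5000
4 2 111/125
5 5/2 341/400
6 3 8243/10000
s(1.5y) = (1/(4561/5000) − 1)/(3/2) = 878/13683 ≈ 6.4167%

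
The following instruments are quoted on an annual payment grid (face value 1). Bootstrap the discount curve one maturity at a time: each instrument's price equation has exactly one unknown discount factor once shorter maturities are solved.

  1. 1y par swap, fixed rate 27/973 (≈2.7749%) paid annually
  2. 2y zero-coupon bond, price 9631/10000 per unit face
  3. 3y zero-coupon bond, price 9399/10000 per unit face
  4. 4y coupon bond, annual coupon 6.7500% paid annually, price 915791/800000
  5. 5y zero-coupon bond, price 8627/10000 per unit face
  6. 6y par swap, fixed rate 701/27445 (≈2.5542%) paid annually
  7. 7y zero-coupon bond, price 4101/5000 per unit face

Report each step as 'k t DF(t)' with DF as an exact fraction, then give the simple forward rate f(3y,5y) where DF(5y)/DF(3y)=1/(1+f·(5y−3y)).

1 1 973/1000
2 2 9631/10000
3 3 9399/10000
4 4 1781/2000
5 5 8627/10000
6 6 4299/5000
7 7 4101/5000
f(3y,5y) = ((9399/10000)/(8627/10000) − 1)/(2) = 386/8627 ≈ 4.4743%

step 1 [1y] swap r/1=27/973: DF=(1 − 27/973·(0))/(1+27/973) = 973/1000 ≈ 0.973000
step 2 [2y] zero: DF = P = 9631/10000 ≈ 0.963100
step 3 [3y] zero: DF = P = 9399/10000 ≈ 0.939900
step 4 [4y] bond c/1=27/400: DF=(915791/800000 − 27/400·(0.973000+0.963100+0.939900))/(1+27/400) = 1781/2000 ≈ 0.890500
step 5 [5y] zero: DF = P = 8627/10000 ≈ 0.862700
step 6 [6y] swap r/1=701/27445: DF=(1 − 701/27445·(0.973000+0.963100+0.939900+0.890500+0.862700))/(1+701/27445) = 4299/5000 ≈ 0.859800
step 7 [7y] zero: DF = P = 4101/5000 ≈ 0.820200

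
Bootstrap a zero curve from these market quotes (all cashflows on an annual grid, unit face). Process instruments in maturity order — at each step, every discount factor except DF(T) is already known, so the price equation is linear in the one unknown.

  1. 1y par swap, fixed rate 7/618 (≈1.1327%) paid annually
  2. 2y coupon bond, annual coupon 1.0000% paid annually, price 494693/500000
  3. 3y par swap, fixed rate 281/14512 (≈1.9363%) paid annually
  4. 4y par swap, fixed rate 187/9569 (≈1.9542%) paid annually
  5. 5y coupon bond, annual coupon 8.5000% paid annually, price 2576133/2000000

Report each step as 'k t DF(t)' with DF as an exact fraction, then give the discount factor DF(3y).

1 1 618/625
2 2 4849/5000
3 3 4719/5000
4 4 2313/2500
5 5 8873/10000
DF(3y) = 4719/5000 ≈ 0.943800

step 1 [1y] swap r/1=7/618: DF=(1 − 7/618·(0))/(1+7/618) = 618/625 ≈ 0.988800
step 2 [2y] bond c/1=1/100: DF=(494693/500000 − 1/100·(0.988800))/(1+1/100) = 4849/5000 ≈ 0.969800
step 3 [3y] swap r/1=281/14512: DF=(1 − 281/14512·(0.988800+0.969800))/(1+281/14512) = 4719/5000 ≈ 0.943800
step 4 [4y] swap r/1=187/9569: DF=(1 − 187/9569·(0.988800+0.969800+0.943800))/(1+187/9569) = 2313/2500 ≈ 0.925200
step 5 [5y] bond c/1=17/200: DF=(2576133/2000000 − 17/200·(0.988800+0.969800+0.943800+0.925200))/(1+17/200) = 8873/10000 ≈ 0.887300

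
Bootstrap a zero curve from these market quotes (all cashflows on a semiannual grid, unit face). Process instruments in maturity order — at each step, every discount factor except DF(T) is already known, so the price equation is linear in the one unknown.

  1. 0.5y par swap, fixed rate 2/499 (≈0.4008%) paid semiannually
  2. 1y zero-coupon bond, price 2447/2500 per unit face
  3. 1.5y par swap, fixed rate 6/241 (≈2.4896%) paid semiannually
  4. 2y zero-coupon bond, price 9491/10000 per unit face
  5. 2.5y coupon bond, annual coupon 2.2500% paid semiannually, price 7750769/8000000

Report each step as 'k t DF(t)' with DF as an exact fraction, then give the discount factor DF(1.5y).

step 1 [0.5y] swap r/2=1/499: DF=(1 − 1/499·(0))/(1+1/499) = 499/500 ≈ 0.998000
step 2 [1y] zero: DF = P = 2447/2500 ≈ 0.978800
step 3 [1.5y] swap r/2=3/241: DF=(1 − 3/241·(0.998000+0.978800))/(1+3/241) = 4817/5000 ≈ 0.963400
step 4 [2y] zero: DF = P = 9491/10000 ≈ 0.949100
step 5 [2.5y] bond c/2=9/800: DF=(7750769/8000000 − 9/800·(0.998000+0.978800+0.963400+0.949100))/(1+9/800) = 2287/2500 ≈ 0.914800

1 1/2 499/500
2 1 2447/2500
3 3/2 4817/5000
4 2 9491/10000
5 5/2 2287/2500
DF(1.5y) = 4817/5000 ≈ 0.963400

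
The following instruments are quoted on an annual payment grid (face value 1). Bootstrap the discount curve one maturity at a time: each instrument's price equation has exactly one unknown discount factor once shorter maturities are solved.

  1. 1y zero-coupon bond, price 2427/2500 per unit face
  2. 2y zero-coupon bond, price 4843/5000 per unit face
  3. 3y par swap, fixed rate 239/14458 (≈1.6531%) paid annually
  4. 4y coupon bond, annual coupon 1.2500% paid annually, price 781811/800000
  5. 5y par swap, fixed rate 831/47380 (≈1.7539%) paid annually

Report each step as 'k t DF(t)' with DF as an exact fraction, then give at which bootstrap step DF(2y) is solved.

1 1 2427/2500
2 2 4843/5000
3 3 4761/5000
4 4 1859/2000
5 5 9169/10000
DF(2y) is solved at step 2

step 1 [1y] zero: DF = P = 2427/2500 ≈ 0.970800
step 2 [2y] zero: DF = P = 4843/5000 ≈ 0.968600
step 3 [3y] swap r/1=239/14458: DF=(1 − 239/14458·(0.970800+0.968600))/(1+239/14458) = 4761/5000 ≈ 0.952200
step 4 [4y] bond c/1=1/80: DF=(781811/800000 − 1/80·(0.970800+0.968600+0.952200))/(1+1/80) = 1859/2000 ≈ 0.929500
step 5 [5y] swap r/1=831/47380: DF=(1 − 831/47380·(0.970800+0.968600+0.952200+0.929500))/(1+831/47380) = 9169/10000 ≈ 0.916900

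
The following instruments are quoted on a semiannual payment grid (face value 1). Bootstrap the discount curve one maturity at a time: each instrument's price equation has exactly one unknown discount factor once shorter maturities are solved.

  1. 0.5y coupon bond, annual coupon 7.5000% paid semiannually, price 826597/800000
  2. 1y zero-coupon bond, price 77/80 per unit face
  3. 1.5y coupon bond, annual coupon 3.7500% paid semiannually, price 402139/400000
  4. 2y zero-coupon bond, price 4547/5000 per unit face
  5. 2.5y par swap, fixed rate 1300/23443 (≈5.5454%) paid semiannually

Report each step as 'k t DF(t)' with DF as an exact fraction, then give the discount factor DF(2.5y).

1 1/2 9959/10000
2 1 77/80
3 3/2 2377/2500
4 2 4547/5000
5 5/2 87/100
DF(2.5y) = 87/100 ≈ 0.870000

step 1 [0.5y] bond c/2=3/80: DF=(826597/800000 − 3/80·(0))/(1+3/80) = 9959/10000 ≈ 0.995900
step 2 [1y] zero: DF = P = 77/80 ≈ 0.962500
step 3 [1.5y] bond c/2=3/160: DF=(402139/400000 − 3/160·(0.995900+0.962500))/(1+3/160) = 2377/2500 ≈ 0.950800
step 4 [2y] zero: DF = P = 4547/5000 ≈ 0.909400
step 5 [2.5y] swap r/2=650/23443: DF=(1 − 650/23443·(0.995900+0.962500+0.950800+0.909400))/(1+650/23443) = 87/100 ≈ 0.870000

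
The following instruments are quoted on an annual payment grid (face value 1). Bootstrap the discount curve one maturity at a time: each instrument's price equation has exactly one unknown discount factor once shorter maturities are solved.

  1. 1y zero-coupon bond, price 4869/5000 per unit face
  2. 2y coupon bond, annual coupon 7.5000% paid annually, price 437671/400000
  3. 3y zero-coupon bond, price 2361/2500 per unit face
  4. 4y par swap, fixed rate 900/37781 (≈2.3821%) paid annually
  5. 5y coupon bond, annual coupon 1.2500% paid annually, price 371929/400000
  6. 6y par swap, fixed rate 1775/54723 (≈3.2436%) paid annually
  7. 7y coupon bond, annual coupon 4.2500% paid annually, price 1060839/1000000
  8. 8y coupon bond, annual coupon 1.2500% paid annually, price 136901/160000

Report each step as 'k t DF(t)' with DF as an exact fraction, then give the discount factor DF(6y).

step 1 [1y] zero: DF = P = 4869/5000 ≈ 0.973800
step 2 [2y] bond c/1=3/40: DF=(437671/400000 − 3/40·(0.973800))/(1+3/40) = 9499/10000 ≈ 0.949900
step 3 [3y] zero: DF = P = 2361/2500 ≈ 0.944400
step 4 [4y] swap r/1=900/37781: DF=(1 − 900/37781·(0.973800+0.949900+0.944400))/(1+900/37781) = 91/100 ≈ 0.910000
step 5 [5y] bond c/1=1/80: DF=(371929/400000 − 1/80·(0.973800+0.949900+0.944400+0.910000))/(1+1/80) = 8717/10000 ≈ 0.871700
step 6 [6y] swap r/1=1775/54723: DF=(1 − 1775/54723·(0.973800+0.949900+0.944400+0.910000+0.871700))/(1+1775/54723) = 329/400 ≈ 0.822500
step 7 [7y] bond c/1=17/400: DF=(1060839/1000000 − 17/400·(0.973800+0.949900+0.944400+0.910000+0.871700+0.822500))/(1+17/400) = 1589/2000 ≈ 0.794500
step 8 [8y] bond c/1=1/80: DF=(136901/160000 − 1/80·(0.973800+0.949900+0.944400+0.910000+0.871700+0.822500+0.794500))/(1+1/80) = 7677/10000 ≈ 0.767700

1 1 4869/5000
2 2 9499/10000
3 3 2361/2500
4 4 91/100
5 5 8717/10000
6 6 329/400
7 7 1589/2000
8 8 7677/10000
DF(6y) = 329/400 ≈ 0.822500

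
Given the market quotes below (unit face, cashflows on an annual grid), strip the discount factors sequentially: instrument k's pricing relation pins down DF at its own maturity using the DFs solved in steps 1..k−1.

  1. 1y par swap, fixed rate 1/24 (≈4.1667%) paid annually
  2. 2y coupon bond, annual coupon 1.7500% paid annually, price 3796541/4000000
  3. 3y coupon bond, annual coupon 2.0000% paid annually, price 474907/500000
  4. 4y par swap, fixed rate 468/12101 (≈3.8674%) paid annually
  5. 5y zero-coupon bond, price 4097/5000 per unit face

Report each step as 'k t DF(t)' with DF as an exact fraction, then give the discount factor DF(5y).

1 1 24/25
2 2 9163/10000
3 3 559/625
4 4 2149/2500
5 5 4097/5000
DF(5y) = 4097/5000 ≈ 0.819400

step 1 [1y] swap r/1=1/24: DF=(1 − 1/24·(0))/(1+1/24) = 24/25 ≈ 0.960000
step 2 [2y] bond c/1=7/400: DF=(3796541/4000000 − 7/400·(0.960000))/(1+7/400) = 9163/10000 ≈ 0.916300
step 3 [3y] bond c/1=1/50: DF=(474907/500000 − 1/50·(0.960000+0.916300))/(1+1/50) = 559/625 ≈ 0.894400
step 4 [4y] swap r/1=468/12101: DF=(1 − 468/12101·(0.960000+0.916300+0.894400))/(1+468/12101) = 2149/2500 ≈ 0.859600
step 5 [5y] zero: DF = P = 4097/5000 ≈ 0.819400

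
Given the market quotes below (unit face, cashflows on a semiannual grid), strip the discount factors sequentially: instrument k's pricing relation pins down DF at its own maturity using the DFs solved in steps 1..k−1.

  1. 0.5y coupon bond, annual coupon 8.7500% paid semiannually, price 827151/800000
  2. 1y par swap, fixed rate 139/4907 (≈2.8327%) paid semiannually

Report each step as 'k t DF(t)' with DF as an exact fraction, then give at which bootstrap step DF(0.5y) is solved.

step 1 [0.5y] bond c/2=7/160: DF=(827151/800000 − 7/160·(0))/(1+7/160) = 4953/5000 ≈ 0.990600
step 2 [1y] swap r/2=139/9814: DF=(1 − 139/9814·(0.990600))/(1+139/9814) = 4861/5000 ≈ 0.972200

1 1/2 4953/5000
2 1 4861/5000
DF(0.5y) is solved at step 1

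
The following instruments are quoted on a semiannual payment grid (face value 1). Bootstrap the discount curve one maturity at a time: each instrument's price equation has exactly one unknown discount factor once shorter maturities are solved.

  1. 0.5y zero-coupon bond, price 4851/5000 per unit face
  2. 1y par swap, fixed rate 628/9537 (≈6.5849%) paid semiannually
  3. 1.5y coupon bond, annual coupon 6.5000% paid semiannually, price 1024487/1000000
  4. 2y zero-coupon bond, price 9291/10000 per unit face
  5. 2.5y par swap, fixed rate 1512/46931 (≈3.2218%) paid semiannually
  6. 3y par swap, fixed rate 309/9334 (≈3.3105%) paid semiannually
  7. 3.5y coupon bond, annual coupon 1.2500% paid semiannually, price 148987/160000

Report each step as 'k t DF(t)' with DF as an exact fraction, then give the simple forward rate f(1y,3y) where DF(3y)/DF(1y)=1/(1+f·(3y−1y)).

1 1/2 4851/5000
2 1 2343/2500
3 3/2 4661/5000
4 2 9291/10000
5 5/2 2311/2500
6 3 9073/10000
7 7/2 4453/5000
f(1y,3y) = ((2343/2500)/(9073/10000) − 1)/(2) = 299/18146 ≈ 1.6477%

step 1 [0.5y] zero: DF = P = 4851/5000 ≈ 0.970200
step 2 [1y] swap r/2=314/9537: DF=(1 − 314/9537·(0.970200))/(1+314/9537) = 2343/2500 ≈ 0.937200
step 3 [1.5y] bond c/2=13/400: DF=(1024487/1000000 − 13/400·(0.970200+0.937200))/(1+13/400) = 4661/5000 ≈ 0.932200
step 4 [2y] zero: DF = P = 9291/10000 ≈ 0.929100
step 5 [2.5y] swap r/2=756/46931: DF=(1 − 756/46931·(0.970200+0.937200+0.932200+0.929100))/(1+756/46931) = 2311/2500 ≈ 0.924400
step 6 [3y] swap r/2=309/18668: DF=(1 − 309/18668·(0.970200+0.937200+0.932200+0.929100+0.924400))/(1+309/18668) = 9073/10000 ≈ 0.907300
step 7 [3.5y] bond c/2=1/160: DF=(148987/160000 − 1/160·(0.970200+0.937200+0.932200+0.929100+0.924400+0.907300))/(1+1/160) = 4453/5000 ≈ 0.890600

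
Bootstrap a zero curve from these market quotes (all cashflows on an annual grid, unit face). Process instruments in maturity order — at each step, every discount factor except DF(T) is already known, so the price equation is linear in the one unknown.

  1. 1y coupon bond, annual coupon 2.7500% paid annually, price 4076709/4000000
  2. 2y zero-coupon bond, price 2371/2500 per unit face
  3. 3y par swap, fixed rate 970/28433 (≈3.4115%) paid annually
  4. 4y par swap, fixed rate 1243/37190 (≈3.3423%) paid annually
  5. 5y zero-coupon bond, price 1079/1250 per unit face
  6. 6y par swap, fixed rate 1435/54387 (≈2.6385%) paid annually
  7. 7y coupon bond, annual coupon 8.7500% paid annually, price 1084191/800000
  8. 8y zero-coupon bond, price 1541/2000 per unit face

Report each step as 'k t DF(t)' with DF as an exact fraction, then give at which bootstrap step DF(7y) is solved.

step 1 [1y] bond c/1=11/400: DF=(4076709/4000000 − 11/400·(0))/(1+11/400) = 9919/10000 ≈ 0.991900
step 2 [2y] zero: DF = P = 2371/2500 ≈ 0.948400
step 3 [3y] swap r/1=970/28433: DF=(1 − 970/28433·(0.991900+0.948400))/(1+970/28433) = 903/1000 ≈ 0.903000
step 4 [4y] swap r/1=1243/37190: DF=(1 − 1243/37190·(0.991900+0.948400+0.903000))/(1+1243/37190) = 8757/10000 ≈ 0.875700
step 5 [5y] zero: DF = P = 1079/1250 ≈ 0.863200
step 6 [6y] swap r/1=1435/54387: DF=(1 − 1435/54387·(0.991900+0.948400+0.903000+0.875700+0.863200))/(1+1435/54387) = 1713/2000 ≈ 0.856500
step 7 [7y] bond c/1=7/80: DF=(1084191/800000 − 7/80·(0.991900+0.948400+0.903000+0.875700+0.863200+0.856500))/(1+7/80) = 4043/5000 ≈ 0.808600
step 8 [8y] zero: DF = P = 1541/2000 ≈ 0.770500

1 1 9919/10000
2 2 2371/2500
3 3 903/1000
4 4 8757/10000
5 5 1079/1250
6 6 1713/2000
7 7 4043/5000
8 8 1541/2000
DF(7y) is solved at step 7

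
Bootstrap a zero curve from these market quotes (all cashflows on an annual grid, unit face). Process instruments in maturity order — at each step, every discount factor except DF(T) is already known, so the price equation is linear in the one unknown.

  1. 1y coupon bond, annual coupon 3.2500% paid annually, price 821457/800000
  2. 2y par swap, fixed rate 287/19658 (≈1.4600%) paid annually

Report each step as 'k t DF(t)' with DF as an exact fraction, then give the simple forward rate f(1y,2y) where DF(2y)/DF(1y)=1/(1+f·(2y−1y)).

step 1 [1y] bond c/1=13/400: DF=(821457/800000 − 13/400·(0))/(1+13/400) = 1989/2000 ≈ 0.994500
step 2 [2y] swap r/1=287/19658: DF=(1 − 287/19658·(0.994500))/(1+287/19658) = 9713/10000 ≈ 0.971300

1 1 1989/2000
2 2 9713/10000
f(1y,2y) = ((1989/2000)/(9713/10000) − 1)/(1) = 232/9713 ≈ 2.3886%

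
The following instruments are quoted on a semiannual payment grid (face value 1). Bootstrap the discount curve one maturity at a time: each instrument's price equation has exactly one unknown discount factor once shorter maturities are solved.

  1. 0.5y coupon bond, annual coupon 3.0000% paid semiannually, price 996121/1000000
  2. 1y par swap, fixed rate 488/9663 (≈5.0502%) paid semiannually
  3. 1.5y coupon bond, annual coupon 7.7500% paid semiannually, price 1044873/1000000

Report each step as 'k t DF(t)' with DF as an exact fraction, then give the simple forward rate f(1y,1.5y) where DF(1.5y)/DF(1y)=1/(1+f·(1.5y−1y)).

step 1 [0.5y] bond c/2=3/200: DF=(996121/1000000 − 3/200·(0))/(1+3/200) = 4907/5000 ≈ 0.981400
step 2 [1y] swap r/2=244/9663: DF=(1 − 244/9663·(0.981400))/(1+244/9663) = 1189/1250 ≈ 0.951200
step 3 [1.5y] bond c/2=31/800: DF=(1044873/1000000 − 31/800·(0.981400+0.951200))/(1+31/800) = 4669/5000 ≈ 0.933800

1 1/2 4907/5000
2 1 1189/1250
3 3/2 4669/5000
f(1y,1.5y) = ((1189/1250)/(4669/5000) − 1)/(1/2) = 6/161 ≈ 3.7267%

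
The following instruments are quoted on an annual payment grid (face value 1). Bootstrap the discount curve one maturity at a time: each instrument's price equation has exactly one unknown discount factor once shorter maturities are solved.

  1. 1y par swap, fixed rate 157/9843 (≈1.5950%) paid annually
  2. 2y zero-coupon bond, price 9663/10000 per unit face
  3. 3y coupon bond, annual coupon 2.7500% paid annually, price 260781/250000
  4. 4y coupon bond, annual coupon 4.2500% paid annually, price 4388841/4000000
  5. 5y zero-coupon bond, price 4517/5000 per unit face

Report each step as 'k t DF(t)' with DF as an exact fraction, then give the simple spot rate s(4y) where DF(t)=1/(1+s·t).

1 1 9843/10000
2 2 9663/10000
3 3 963/1000
4 4 9337/10000
5 5 4517/5000
s(4y) = (1/(9337/10000) − 1)/(4) = 663/37348 ≈ 1.7752%

step 1 [1y] swap r/1=157/9843: DF=(1 − 157/9843·(0))/(1+157/9843) = 9843/10000 ≈ 0.984300
step 2 [2y] zero: DF = P = 9663/10000 ≈ 0.966300
step 3 [3y] bond c/1=11/400: DF=(260781/250000 − 11/400·(0.984300+0.966300))/(1+11/400) = 963/1000 ≈ 0.963000
step 4 [4y] bond c/1=17/400: DF=(4388841/4000000 − 17/400·(0.984300+0.966300+0.963000))/(1+17/400) = 9337/10000 ≈ 0.933700
step 5 [5y] zero: DF = P = 4517/5000 ≈ 0.903400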